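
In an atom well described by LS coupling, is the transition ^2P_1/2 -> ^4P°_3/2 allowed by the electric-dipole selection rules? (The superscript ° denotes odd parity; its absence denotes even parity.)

forbidden

ΔJ = 0, ±1 (not J=0↔0): J: 1/2 → 3/2, ΔJ = +1 — satisfied.
ΔL = 0, ±1 (not L=0↔0): L: 1 → 1, ΔL = +0 — satisfied.
ΔS = 0: S: 1/2 → 3/2 — violated.
Parity must change: even → odd — satisfied.
Rule(s) violated: ΔS.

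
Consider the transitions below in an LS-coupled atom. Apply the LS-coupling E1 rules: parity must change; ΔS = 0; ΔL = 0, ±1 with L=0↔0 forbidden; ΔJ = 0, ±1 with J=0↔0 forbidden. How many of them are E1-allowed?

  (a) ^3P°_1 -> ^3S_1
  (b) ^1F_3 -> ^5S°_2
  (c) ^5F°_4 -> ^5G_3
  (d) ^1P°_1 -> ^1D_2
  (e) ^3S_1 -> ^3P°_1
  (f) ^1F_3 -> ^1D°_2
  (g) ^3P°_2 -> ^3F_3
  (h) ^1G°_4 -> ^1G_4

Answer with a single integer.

(a) allowed
(b) forbidden (ΔS, ΔL fail)
(c) allowed
(d) allowed
(e) allowed
(f) allowed
(g) forbidden (ΔL fails)
(h) allowed
Total allowed: 6 of 8.

6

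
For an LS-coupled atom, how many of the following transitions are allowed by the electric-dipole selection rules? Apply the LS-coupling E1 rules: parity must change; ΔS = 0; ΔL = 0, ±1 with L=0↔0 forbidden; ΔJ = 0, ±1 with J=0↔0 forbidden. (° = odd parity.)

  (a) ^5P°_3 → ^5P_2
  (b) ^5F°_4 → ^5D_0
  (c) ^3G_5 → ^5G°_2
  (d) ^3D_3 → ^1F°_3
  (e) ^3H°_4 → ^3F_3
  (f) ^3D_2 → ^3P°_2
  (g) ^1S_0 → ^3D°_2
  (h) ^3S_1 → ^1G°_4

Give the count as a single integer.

2

(a) allowed
(b) forbidden (ΔJ fails)
(c) forbidden (ΔS, ΔJ fail)
(d) forbidden (ΔS fails)
(e) forbidden (ΔL fails)
(f) allowed
(g) forbidden (ΔS, ΔL, ΔJ fail)
(h) forbidden (ΔS, ΔL, ΔJ fail)
Total allowed: 2 of 8.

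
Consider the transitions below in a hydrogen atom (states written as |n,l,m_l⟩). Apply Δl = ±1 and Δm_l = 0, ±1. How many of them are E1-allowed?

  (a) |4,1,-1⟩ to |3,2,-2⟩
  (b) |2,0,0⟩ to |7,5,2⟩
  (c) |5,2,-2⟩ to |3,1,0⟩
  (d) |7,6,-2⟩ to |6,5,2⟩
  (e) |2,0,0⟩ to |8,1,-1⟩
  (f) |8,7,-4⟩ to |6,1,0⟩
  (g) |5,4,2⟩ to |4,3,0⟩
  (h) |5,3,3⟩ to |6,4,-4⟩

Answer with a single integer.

(a) allowed
(b) forbidden — Δl = +5 (E1 requires Δl = ±1); Δm_l = +2 (E1 requires Δm_l = 0, ±1)
(c) forbidden — Δm_l = +2 (E1 requires Δm_l = 0, ±1)
(d) forbidden — Δm_l = +4 (E1 requires Δm_l = 0, ±1)
(e) allowed
(f) forbidden — Δl = -6 (E1 requires Δl = ±1); Δm_l = +4 (E1 requires Δm_l = 0, ±1)
(g) forbidden — Δm_l = -2 (E1 requires Δm_l = 0, ±1)
(h) forbidden — Δm_l = -7 (E1 requires Δm_l = 0, ±1)
Total allowed: 2 of 8.

2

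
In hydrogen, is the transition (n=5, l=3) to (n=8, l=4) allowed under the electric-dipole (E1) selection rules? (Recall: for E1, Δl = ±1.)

allowed

Δl = 4 − 3 = +1; the E1 rule Δl = ±1 is ✓.
All E1 selection rules are satisfied.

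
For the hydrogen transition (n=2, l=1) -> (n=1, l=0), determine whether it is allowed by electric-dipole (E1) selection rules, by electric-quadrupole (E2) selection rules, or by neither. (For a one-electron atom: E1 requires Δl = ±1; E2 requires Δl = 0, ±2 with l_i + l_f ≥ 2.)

Δl = 0 − 1 = -1; l_i + l_f = 1.
E1 (Δl = ±1): satisfied.
E2 (Δl = 0,±2, l_i+l_f ≥ 2): not satisfied.

E1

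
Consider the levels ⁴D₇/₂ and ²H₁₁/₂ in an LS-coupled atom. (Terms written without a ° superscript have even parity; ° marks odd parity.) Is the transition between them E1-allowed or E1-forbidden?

Initial level: S=3/2, L=2, J=7/2, parity even. Final level: S=1/2, L=5, J=11/2, parity even.
Parity must change: even → even — ✗.
ΔS = 0: S: 3/2 → 1/2 — ✗.
ΔL = 0, ±1 (not L=0↔0): L: 2 → 5, ΔL = +3 — ✗.
ΔJ = 0, ±1 (not J=0↔0): J: 7/2 → 11/2, ΔJ = +2 — ✗.
Rule(s) violated: parity, ΔS, ΔL, ΔJ.

forbidden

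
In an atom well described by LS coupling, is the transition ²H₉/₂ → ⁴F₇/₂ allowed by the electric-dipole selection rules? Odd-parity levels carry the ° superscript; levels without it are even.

Reading off the term symbols: S 1/2→3/2, L 5→3, J 9/2→7/2, parity even→even.
Parity must change: even → even — violated.
ΔS = 0: S: 1/2 → 3/2 — violated.
ΔL = 0, ±1 (not L=0↔0): L: 5 → 3, ΔL = -2 — violated.
ΔJ = 0, ±1 (not J=0↔0): J: 9/2 → 7/2, ΔJ = -1 — satisfied.
Rule(s) violated: parity, ΔS, ΔL.

forbidden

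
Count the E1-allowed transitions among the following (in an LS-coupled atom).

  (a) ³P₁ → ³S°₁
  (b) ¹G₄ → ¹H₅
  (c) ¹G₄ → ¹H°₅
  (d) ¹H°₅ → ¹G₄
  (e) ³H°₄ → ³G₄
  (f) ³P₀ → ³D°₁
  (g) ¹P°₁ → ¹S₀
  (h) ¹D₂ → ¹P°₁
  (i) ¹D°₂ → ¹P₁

8

(a) allowed
(b) forbidden (parity fails)
(c) allowed
(d) allowed
(e) allowed
(f) allowed
(g) allowed
(h) allowed
(i) allowed
Total allowed: 8 of 9.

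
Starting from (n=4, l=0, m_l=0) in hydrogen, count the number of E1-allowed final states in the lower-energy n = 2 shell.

3

E1 requires Δl = ±1, so l_f ∈ {-1, 1}; with 0 ≤ l_f ≤ n_f−1 = 1, the allowed l_f values are {1}.
For l_f = 1: m_f ∈ {m_i−1, m_i, m_i+1} ∩ [−1, 1] = {-1, 0, 1} → 3 states.
Total: 3.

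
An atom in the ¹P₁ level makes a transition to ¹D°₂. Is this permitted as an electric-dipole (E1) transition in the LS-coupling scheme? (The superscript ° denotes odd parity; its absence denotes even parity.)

allowed

Reading off the term symbols: S 0→0, L 1→2, J 1→2, parity even→odd.
ΔL = 0, ±1 (not L=0↔0): L: 1 → 2, ΔL = +1 — satisfied.
ΔJ = 0, ±1 (not J=0↔0): J: 1 → 2, ΔJ = +1 — satisfied.
Parity must change: even → odd — satisfied.
ΔS = 0: S: 0 → 0 — satisfied.
All four E1 rules are satisfied.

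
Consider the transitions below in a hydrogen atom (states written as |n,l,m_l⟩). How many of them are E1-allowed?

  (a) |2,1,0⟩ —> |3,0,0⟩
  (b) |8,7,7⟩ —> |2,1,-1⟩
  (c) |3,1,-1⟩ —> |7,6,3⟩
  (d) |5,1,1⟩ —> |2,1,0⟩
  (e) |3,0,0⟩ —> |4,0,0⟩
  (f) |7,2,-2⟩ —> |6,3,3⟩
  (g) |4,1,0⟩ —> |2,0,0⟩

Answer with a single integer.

(a) allowed
(b) forbidden — Δl = -6 (E1 requires Δl = ±1); Δm_l = -8 (E1 requires Δm_l = 0, ±1)
(c) forbidden — Δl = +5 (E1 requires Δl = ±1); Δm_l = +4 (E1 requires Δm_l = 0, ±1)
(d) forbidden — Δl = +0 (E1 requires Δl = ±1)
(e) forbidden — Δl = +0 (E1 requires Δl = ±1)
(f) forbidden — Δm_l = +5 (E1 requires Δm_l = 0, ±1)
(g) allowed
Total allowed: 2 of 7.

2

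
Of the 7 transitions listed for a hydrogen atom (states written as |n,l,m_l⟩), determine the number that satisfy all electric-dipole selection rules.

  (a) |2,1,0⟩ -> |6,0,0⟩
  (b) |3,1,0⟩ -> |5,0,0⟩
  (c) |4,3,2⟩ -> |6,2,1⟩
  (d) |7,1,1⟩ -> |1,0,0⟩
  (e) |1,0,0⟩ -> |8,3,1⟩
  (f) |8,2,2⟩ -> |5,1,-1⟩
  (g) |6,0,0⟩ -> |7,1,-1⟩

5

(a) allowed
(b) allowed
(c) allowed
(d) allowed
(e) forbidden — Δl = +3 (E1 requires Δl = ±1)
(f) forbidden — Δm_l = -3 (E1 requires Δm_l = 0, ±1)
(g) allowed
Total allowed: 5 of 7.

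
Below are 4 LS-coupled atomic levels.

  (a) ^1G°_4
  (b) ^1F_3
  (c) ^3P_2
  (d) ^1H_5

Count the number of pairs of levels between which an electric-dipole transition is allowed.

2

(a)–(b): allowed.
(a)–(c): forbidden (ΔS, ΔL, ΔJ).
(a)–(d): allowed.
(b)–(c): forbidden (parity, ΔS, ΔL).
(b)–(d): forbidden (parity, ΔL, ΔJ).
(c)–(d): forbidden (parity, ΔS, ΔL, ΔJ).
Allowed pairs: 2 of 6.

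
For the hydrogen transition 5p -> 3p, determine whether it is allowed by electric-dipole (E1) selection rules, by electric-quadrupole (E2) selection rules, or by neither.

E2

Δl = 1 − 1 = +0; l_i + l_f = 2.
E1 (Δl = ±1): not satisfied.
E2 (Δl = 0,±2, l_i+l_f ≥ 2): satisfied.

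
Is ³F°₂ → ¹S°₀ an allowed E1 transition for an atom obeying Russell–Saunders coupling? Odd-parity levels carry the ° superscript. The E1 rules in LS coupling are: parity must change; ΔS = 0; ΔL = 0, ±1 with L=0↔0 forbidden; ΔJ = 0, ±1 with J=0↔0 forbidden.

forbidden

Parity must change: odd → odd — ✗.
ΔS = 0: S: 1 → 0 — ✗.
ΔL = 0, ±1 (not L=0↔0): L: 3 → 0, ΔL = -3 — ✗.
ΔJ = 0, ±1 (not J=0↔0): J: 2 → 0, ΔJ = -2 — ✗.
Rule(s) violated: parity, ΔS, ΔL, ΔJ.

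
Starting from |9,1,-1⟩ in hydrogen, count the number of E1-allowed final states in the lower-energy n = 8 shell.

4

E1 requires Δl = ±1, so l_f ∈ {0, 2}; with 0 ≤ l_f ≤ n_f−1 = 7, the allowed l_f values are {0, 2}.
For l_f = 0: m_f ∈ {m_i−1, m_i, m_i+1} ∩ [−0, 0] = {0} → 1 state.
For l_f = 2: m_f ∈ {m_i−1, m_i, m_i+1} ∩ [−2, 2] = {-2, -1, 0} → 3 states.
Total: 4.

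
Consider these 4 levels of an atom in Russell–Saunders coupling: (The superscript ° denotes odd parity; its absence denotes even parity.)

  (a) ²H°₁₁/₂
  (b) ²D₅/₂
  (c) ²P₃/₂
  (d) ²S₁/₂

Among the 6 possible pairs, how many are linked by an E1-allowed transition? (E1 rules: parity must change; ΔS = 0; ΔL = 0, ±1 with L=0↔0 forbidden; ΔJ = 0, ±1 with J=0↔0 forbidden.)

0

(a)–(b): forbidden (ΔL, ΔJ).
(a)–(c): forbidden (ΔL, ΔJ).
(a)–(d): forbidden (ΔL, ΔJ).
(b)–(c): forbidden (parity).
(b)–(d): forbidden (parity, ΔL, ΔJ).
(c)–(d): forbidden (parity).
Allowed pairs: 0 of 6.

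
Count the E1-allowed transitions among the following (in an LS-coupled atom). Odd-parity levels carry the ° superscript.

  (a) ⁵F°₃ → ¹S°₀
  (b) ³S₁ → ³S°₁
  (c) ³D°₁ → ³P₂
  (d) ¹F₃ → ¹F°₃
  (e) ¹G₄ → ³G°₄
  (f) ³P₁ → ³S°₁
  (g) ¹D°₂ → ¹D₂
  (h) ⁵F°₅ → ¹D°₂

4

(a) forbidden (parity, ΔS, ΔL, ΔJ fail)
(b) forbidden (ΔL fails)
(c) allowed
(d) allowed
(e) forbidden (ΔS fails)
(f) allowed
(g) allowed
(h) forbidden (parity, ΔS, ΔJ fail)
Total allowed: 4 of 8.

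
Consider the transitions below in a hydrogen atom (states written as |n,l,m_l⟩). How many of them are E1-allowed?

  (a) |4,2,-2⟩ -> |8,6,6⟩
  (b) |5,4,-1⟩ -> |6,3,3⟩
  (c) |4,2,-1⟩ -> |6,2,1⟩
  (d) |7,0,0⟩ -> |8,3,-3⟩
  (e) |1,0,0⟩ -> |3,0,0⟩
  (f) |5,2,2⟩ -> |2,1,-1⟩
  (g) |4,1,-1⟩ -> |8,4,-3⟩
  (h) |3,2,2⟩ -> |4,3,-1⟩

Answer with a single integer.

0

(a) forbidden — Δl = +4 (E1 requires Δl = ±1); Δm_l = +8 (E1 requires Δm_l = 0, ±1)
(b) forbidden — Δm_l = +4 (E1 requires Δm_l = 0, ±1)
(c) forbidden — Δl = +0 (E1 requires Δl = ±1); Δm_l = +2 (E1 requires Δm_l = 0, ±1)
(d) forbidden — Δl = +3 (E1 requires Δl = ±1); Δm_l = -3 (E1 requires Δm_l = 0, ±1)
(e) forbidden — Δl = +0 (E1 requires Δl = ±1)
(f) forbidden — Δm_l = -3 (E1 requires Δm_l = 0, ±1)
(g) forbidden — Δl = +3 (E1 requires Δl = ±1); Δm_l = -2 (E1 requires Δm_l = 0, ±1)
(h) forbidden — Δm_l = -3 (E1 requires Δm_l = 0, ±1)
Total allowed: 0 of 8.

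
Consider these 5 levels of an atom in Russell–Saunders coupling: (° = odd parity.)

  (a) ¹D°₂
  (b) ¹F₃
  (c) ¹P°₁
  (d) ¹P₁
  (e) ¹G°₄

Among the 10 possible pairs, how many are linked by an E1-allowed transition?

4

(a)–(b): allowed.
(a)–(c): forbidden (parity).
(a)–(d): allowed.
(a)–(e): forbidden (parity, ΔL, ΔJ).
(b)–(c): forbidden (ΔL, ΔJ).
(b)–(d): forbidden (parity, ΔL, ΔJ).
(b)–(e): allowed.
(c)–(d): allowed.
(c)–(e): forbidden (parity, ΔL, ΔJ).
(d)–(e): forbidden (ΔL, ΔJ).
Allowed pairs: 4 of 10.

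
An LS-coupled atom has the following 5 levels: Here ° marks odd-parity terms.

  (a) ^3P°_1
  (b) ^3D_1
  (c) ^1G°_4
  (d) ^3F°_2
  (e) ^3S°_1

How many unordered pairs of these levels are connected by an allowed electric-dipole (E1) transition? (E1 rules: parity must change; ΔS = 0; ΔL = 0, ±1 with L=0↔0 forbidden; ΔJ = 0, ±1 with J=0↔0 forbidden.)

(a)–(b): allowed.
(a)–(c): forbidden (parity, ΔS, ΔL, ΔJ).
(a)–(d): forbidden (parity, ΔL).
(a)–(e): forbidden (parity).
(b)–(c): forbidden (ΔS, ΔL, ΔJ).
(b)–(d): allowed.
(b)–(e): forbidden (ΔL).
(c)–(d): forbidden (parity, ΔS, ΔJ).
(c)–(e): forbidden (parity, ΔS, ΔL, ΔJ).
(d)–(e): forbidden (parity, ΔL).
Allowed pairs: 2 of 10.

2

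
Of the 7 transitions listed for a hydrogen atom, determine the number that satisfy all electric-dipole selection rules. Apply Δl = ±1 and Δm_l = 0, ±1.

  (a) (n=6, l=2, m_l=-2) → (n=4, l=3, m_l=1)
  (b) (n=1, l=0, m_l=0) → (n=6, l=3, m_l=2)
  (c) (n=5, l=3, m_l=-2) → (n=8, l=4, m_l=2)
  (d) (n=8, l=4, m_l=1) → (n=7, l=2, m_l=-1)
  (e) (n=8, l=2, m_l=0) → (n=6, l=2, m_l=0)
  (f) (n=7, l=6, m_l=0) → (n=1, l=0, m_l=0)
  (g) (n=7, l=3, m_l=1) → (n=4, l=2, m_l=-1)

0

(a) forbidden — Δm_l = +3 (E1 requires Δm_l = 0, ±1)
(b) forbidden — Δl = +3 (E1 requires Δl = ±1); Δm_l = +2 (E1 requires Δm_l = 0, ±1)
(c) forbidden — Δm_l = +4 (E1 requires Δm_l = 0, ±1)
(d) forbidden — Δl = -2 (E1 requires Δl = ±1); Δm_l = -2 (E1 requires Δm_l = 0, ±1)
(e) forbidden — Δl = +0 (E1 requires Δl = ±1)
(f) forbidden — Δl = -6 (E1 requires Δl = ±1)
(g) forbidden — Δm_l = -2 (E1 requires Δm_l = 0, ±1)
Total allowed: 0 of 7.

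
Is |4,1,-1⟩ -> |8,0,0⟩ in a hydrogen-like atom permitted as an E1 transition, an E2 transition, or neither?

Δl = 0 − 1 = -1; l_i + l_f = 1.
Δm_l = +1.
E1 (Δl = ±1, |Δm_l| ≤ 1): satisfied.
E2 (Δl = 0,±2, l_i+l_f ≥ 2, |Δm_l| ≤ 2): not satisfied.

E1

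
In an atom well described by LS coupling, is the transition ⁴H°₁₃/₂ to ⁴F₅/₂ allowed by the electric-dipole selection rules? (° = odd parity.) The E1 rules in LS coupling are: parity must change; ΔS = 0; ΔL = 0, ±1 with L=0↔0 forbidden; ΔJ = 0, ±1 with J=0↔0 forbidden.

forbidden

Initial level: S=3/2, L=5, J=13/2, parity odd. Final level: S=3/2, L=3, J=5/2, parity even.
Parity must change: odd → even — ok.
ΔS = 0: S: 3/2 → 3/2 — ok.
ΔL = 0, ±1 (not L=0↔0): L: 5 → 3, ΔL = -2 — fails.
ΔJ = 0, ±1 (not J=0↔0): J: 13/2 → 5/2, ΔJ = -4 — fails.
Rule(s) violated: ΔL, ΔJ.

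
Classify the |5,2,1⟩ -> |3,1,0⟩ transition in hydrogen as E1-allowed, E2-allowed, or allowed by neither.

E1

Δl = 1 − 2 = -1; l_i + l_f = 3.
Δm_l = -1.
E1 (Δl = ±1, |Δm_l| ≤ 1): satisfied.
E2 (Δl = 0,±2, l_i+l_f ≥ 2, |Δm_l| ≤ 2): not satisfied.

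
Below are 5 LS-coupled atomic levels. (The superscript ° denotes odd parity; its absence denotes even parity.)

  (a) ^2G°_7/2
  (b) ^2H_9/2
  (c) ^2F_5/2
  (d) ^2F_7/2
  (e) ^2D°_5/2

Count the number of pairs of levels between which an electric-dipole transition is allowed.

(a)–(b): allowed.
(a)–(c): allowed.
(a)–(d): allowed.
(a)–(e): forbidden (parity, ΔL).
(b)–(c): forbidden (parity, ΔL, ΔJ).
(b)–(d): forbidden (parity, ΔL).
(b)–(e): forbidden (ΔL, ΔJ).
(c)–(d): forbidden (parity).
(c)–(e): allowed.
(d)–(e): allowed.
Allowed pairs: 5 of 10.

5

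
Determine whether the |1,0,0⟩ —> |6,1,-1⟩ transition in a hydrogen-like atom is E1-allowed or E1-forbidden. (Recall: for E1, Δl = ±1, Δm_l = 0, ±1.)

Initial l = 0, final l = 1, so Δl = +1. E1 requires Δl = ±1: ok.
Δm_l = -1 − (0) = -1. E1 requires Δm_l = 0, ±1: ok.
All E1 selection rules are satisfied.

allowed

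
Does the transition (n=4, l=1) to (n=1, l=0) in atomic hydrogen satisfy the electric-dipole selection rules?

allowed

l: 1 → 0 (Δl = -1). Δl = ±1 satisfied.
All E1 selection rules are satisfied.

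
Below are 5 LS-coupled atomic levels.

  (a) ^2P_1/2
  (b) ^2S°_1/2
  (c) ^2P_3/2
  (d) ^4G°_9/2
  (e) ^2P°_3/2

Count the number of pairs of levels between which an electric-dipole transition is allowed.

(a)–(b): allowed.
(a)–(c): forbidden (parity).
(a)–(d): forbidden (ΔS, ΔL, ΔJ).
(a)–(e): allowed.
(b)–(c): allowed.
(b)–(d): forbidden (parity, ΔS, ΔL, ΔJ).
(b)–(e): forbidden (parity).
(c)–(d): forbidden (ΔS, ΔL, ΔJ).
(c)–(e): allowed.
(d)–(e): forbidden (parity, ΔS, ΔL, ΔJ).
Allowed pairs: 4 of 10.

4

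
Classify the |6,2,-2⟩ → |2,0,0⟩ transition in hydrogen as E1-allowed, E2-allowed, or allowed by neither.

E2

Δl = 0 − 2 = -2; l_i + l_f = 2.
Δm_l = +2.
E1 (Δl = ±1, |Δm_l| ≤ 1): not satisfied.
E2 (Δl = 0,±2, l_i+l_f ≥ 2, |Δm_l| ≤ 2): satisfied.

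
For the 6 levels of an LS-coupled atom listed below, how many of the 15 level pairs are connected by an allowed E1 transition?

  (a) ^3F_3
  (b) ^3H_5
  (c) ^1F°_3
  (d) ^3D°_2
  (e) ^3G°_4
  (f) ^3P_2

4

(a)–(b): forbidden (parity, ΔL, ΔJ).
(a)–(c): forbidden (ΔS).
(a)–(d): allowed.
(a)–(e): allowed.
(a)–(f): forbidden (parity, ΔL).
(b)–(c): forbidden (ΔS, ΔL, ΔJ).
(b)–(d): forbidden (ΔL, ΔJ).
(b)–(e): allowed.
(b)–(f): forbidden (parity, ΔL, ΔJ).
(c)–(d): forbidden (parity, ΔS).
(c)–(e): forbidden (parity, ΔS).
(c)–(f): forbidden (ΔS, ΔL).
(d)–(e): forbidden (parity, ΔL, ΔJ).
(d)–(f): allowed.
(e)–(f): forbidden (ΔL, ΔJ).
Allowed pairs: 4 of 15.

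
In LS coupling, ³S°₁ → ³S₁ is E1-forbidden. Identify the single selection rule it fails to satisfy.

the L=0 ↔ L=0 exclusion

Parity must change: odd → even — ok.
ΔS = 0: S: 1 → 1 — ok.
ΔL = 0, ±1 (not L=0↔0): L: 0 → 0, ΔL = +0 — fails.
ΔJ = 0, ±1 (not J=0↔0): J: 1 → 1, ΔJ = +0 — ok.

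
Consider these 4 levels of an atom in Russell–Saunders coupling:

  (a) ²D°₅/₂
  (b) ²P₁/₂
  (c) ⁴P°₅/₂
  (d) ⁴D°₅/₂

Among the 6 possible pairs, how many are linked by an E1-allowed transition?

0

(a)–(b): forbidden (ΔJ).
(a)–(c): forbidden (parity, ΔS).
(a)–(d): forbidden (parity, ΔS).
(b)–(c): forbidden (ΔS, ΔJ).
(b)–(d): forbidden (ΔS, ΔJ).
(c)–(d): forbidden (parity).
Allowed pairs: 0 of 6.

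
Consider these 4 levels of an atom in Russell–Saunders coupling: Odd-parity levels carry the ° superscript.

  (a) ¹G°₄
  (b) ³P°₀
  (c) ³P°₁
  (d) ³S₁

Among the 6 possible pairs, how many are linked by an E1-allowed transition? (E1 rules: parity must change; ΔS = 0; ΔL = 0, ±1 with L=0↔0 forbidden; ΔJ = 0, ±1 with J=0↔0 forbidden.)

(a)–(b): forbidden (parity, ΔS, ΔL, ΔJ).
(a)–(c): forbidden (parity, ΔS, ΔL, ΔJ).
(a)–(d): forbidden (ΔS, ΔL, ΔJ).
(b)–(c): forbidden (parity).
(b)–(d): allowed.
(c)–(d): allowed.
Allowed pairs: 2 of 6.

2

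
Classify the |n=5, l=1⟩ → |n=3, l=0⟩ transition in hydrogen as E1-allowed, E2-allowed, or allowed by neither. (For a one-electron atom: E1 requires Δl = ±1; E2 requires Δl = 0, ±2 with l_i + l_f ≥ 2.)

E1

Δl = 0 − 1 = -1; l_i + l_f = 1.
E1 (Δl = ±1): satisfied.
E2 (Δl = 0,±2, l_i+l_f ≥ 2): not satisfied.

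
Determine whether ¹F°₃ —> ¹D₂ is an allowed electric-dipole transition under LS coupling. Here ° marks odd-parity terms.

ΔJ = 0, ±1 (not J=0↔0): J: 3 → 2, ΔJ = -1 — ok.
ΔS = 0: S: 0 → 0 — ok.
ΔL = 0, ±1 (not L=0↔0): L: 3 → 2, ΔL = -1 — ok.
Parity must change: odd → even — ok.
All four E1 rules are satisfied.

allowed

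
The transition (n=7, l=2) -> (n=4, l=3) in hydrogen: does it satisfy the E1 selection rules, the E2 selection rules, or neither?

Δl = 3 − 2 = +1; l_i + l_f = 5.
E1 (Δl = ±1): satisfied.
E2 (Δl = 0,±2, l_i+l_f ≥ 2): not satisfied.

E1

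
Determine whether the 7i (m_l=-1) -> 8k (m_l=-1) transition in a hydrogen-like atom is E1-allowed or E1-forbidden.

allowed

Δl = 7 − 6 = +1; the E1 rule Δl = ±1 is ✓.
Δm_l = -1 − (-1) = +0. E1 requires Δm_l = 0, ±1: ✓.
All E1 selection rules are satisfied.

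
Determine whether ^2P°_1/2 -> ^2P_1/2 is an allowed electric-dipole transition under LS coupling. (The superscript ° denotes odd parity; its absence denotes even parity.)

Reading off the term symbols: S 1/2→1/2, L 1→1, J 1/2→1/2, parity odd→even.
Parity must change: odd → even — passes.
ΔS = 0: S: 1/2 → 1/2 — passes.
ΔL = 0, ±1 (not L=0↔0): L: 1 → 1, ΔL = +0 — passes.
ΔJ = 0, ±1 (not J=0↔0): J: 1/2 → 1/2, ΔJ = +0 — passes.
All four E1 rules are satisfied.

allowed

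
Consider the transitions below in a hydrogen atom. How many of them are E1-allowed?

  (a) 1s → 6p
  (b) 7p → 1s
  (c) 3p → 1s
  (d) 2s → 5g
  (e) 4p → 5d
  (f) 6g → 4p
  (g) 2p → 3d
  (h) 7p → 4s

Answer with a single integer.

6

(a) allowed
(b) allowed
(c) allowed
(d) forbidden — Δl = +4 (E1 requires Δl = ±1)
(e) allowed
(f) forbidden — Δl = -3 (E1 requires Δl = ±1)
(g) allowed
(h) allowed
Total allowed: 6 of 8.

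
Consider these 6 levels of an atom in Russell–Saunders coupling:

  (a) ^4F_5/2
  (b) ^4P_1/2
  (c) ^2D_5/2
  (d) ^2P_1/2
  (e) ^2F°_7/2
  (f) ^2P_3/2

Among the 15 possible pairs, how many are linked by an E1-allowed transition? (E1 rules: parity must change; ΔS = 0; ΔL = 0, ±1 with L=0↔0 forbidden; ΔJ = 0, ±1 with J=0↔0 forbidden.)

(a)–(b): forbidden (parity, ΔL, ΔJ).
(a)–(c): forbidden (parity, ΔS).
(a)–(d): forbidden (parity, ΔS, ΔL, ΔJ).
(a)–(e): forbidden (ΔS).
(a)–(f): forbidden (parity, ΔS, ΔL).
(b)–(c): forbidden (parity, ΔS, ΔJ).
(b)–(d): forbidden (parity, ΔS).
(b)–(e): forbidden (ΔS, ΔL, ΔJ).
(b)–(f): forbidden (parity, ΔS).
(c)–(d): forbidden (parity, ΔJ).
(c)–(e): allowed.
(c)–(f): forbidden (parity).
(d)–(e): forbidden (ΔL, ΔJ).
(d)–(f): forbidden (parity).
(e)–(f): forbidden (ΔL, ΔJ).
Allowed pairs: 1 of 15.

1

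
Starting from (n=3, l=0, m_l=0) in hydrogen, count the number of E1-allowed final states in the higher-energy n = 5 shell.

E1 requires Δl = ±1, so l_f ∈ {-1, 1}; with 0 ≤ l_f ≤ n_f−1 = 4, the allowed l_f values are {1}.
For l_f = 1: m_f ∈ {m_i−1, m_i, m_i+1} ∩ [−1, 1] = {-1, 0, 1} → 3 states.
Total: 3.

3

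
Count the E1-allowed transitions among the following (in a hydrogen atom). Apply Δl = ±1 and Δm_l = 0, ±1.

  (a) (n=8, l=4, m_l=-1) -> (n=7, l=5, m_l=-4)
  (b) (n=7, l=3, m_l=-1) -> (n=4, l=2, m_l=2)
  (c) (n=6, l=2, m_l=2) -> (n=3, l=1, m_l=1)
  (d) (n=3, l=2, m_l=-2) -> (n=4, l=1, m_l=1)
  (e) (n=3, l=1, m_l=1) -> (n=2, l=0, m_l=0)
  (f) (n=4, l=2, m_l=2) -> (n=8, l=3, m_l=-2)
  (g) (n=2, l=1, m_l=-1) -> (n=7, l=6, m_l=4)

2

(a) forbidden — Δm_l = -3 (E1 requires Δm_l = 0, ±1)
(b) forbidden — Δm_l = +3 (E1 requires Δm_l = 0, ±1)
(c) allowed
(d) forbidden — Δm_l = +3 (E1 requires Δm_l = 0, ±1)
(e) allowed
(f) forbidden — Δm_l = -4 (E1 requires Δm_l = 0, ±1)
(g) forbidden — Δl = +5 (E1 requires Δl = ±1); Δm_l = +5 (E1 requires Δm_l = 0, ±1)
Total allowed: 2 of 7.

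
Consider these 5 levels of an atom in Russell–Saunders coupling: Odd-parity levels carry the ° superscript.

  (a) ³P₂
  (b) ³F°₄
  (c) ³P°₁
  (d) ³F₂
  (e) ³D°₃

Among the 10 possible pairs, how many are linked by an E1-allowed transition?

3

(a)–(b): forbidden (ΔL, ΔJ).
(a)–(c): allowed.
(a)–(d): forbidden (parity, ΔL).
(a)–(e): allowed.
(b)–(c): forbidden (parity, ΔL, ΔJ).
(b)–(d): forbidden (ΔJ).
(b)–(e): forbidden (parity).
(c)–(d): forbidden (ΔL).
(c)–(e): forbidden (parity, ΔJ).
(d)–(e): allowed.
Allowed pairs: 3 of 10.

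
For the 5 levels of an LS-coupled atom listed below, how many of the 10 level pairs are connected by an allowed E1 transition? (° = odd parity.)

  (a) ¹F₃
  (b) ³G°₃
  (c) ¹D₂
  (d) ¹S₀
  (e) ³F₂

(a)–(b): forbidden (ΔS).
(a)–(c): forbidden (parity).
(a)–(d): forbidden (parity, ΔL, ΔJ).
(a)–(e): forbidden (parity, ΔS).
(b)–(c): forbidden (ΔS, ΔL).
(b)–(d): forbidden (ΔS, ΔL, ΔJ).
(b)–(e): allowed.
(c)–(d): forbidden (parity, ΔL, ΔJ).
(c)–(e): forbidden (parity, ΔS).
(d)–(e): forbidden (parity, ΔS, ΔL, ΔJ).
Allowed pairs: 1 of 10.

1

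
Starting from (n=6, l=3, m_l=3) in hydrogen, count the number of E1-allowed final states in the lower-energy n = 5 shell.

E1 requires Δl = ±1, so l_f ∈ {2, 4}; with 0 ≤ l_f ≤ n_f−1 = 4, the allowed l_f values are {2, 4}.
For l_f = 2: m_f ∈ {m_i−1, m_i, m_i+1} ∩ [−2, 2] = {2} → 1 state.
For l_f = 4: m_f ∈ {m_i−1, m_i, m_i+1} ∩ [−4, 4] = {2, 3, 4} → 3 states.
Total: 4.

4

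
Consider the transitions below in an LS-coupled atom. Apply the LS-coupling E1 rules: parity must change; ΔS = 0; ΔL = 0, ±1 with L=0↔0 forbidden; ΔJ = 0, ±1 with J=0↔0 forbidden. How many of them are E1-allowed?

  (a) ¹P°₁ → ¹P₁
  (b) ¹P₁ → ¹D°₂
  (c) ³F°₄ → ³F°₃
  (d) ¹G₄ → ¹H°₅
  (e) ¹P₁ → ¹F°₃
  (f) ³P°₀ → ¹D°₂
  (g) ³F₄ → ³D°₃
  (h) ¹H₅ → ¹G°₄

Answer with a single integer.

(a) allowed
(b) allowed
(c) forbidden (parity fails)
(d) allowed
(e) forbidden (ΔL, ΔJ fail)
(f) forbidden (parity, ΔS, ΔJ fail)
(g) allowed
(h) allowed
Total allowed: 5 of 8.

5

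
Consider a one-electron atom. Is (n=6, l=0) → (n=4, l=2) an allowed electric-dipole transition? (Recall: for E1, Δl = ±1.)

Δl = 2 − 0 = +2; the E1 rule Δl = ±1 is violated.
The transition is electric-dipole forbidden.

forbidden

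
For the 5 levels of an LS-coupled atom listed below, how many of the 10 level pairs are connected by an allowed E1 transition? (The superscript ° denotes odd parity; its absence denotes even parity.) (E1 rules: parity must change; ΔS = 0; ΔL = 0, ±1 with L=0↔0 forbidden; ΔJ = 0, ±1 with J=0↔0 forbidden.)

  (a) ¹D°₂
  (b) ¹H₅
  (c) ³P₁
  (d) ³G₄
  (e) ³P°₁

1

(a)–(b): forbidden (ΔL, ΔJ).
(a)–(c): forbidden (ΔS).
(a)–(d): forbidden (ΔS, ΔL, ΔJ).
(a)–(e): forbidden (parity, ΔS).
(b)–(c): forbidden (parity, ΔS, ΔL, ΔJ).
(b)–(d): forbidden (parity, ΔS).
(b)–(e): forbidden (ΔS, ΔL, ΔJ).
(c)–(d): forbidden (parity, ΔL, ΔJ).
(c)–(e): allowed.
(d)–(e): forbidden (ΔL, ΔJ).
Allowed pairs: 1 of 10.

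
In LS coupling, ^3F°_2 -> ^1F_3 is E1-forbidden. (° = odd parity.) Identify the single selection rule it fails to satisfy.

Reading off the term symbols: S 1→0, L 3→3, J 2→3, parity odd→even.
Parity must change: odd → even — satisfied.
ΔS = 0: S: 1 → 0 — violated.
ΔL = 0, ±1 (not L=0↔0): L: 3 → 3, ΔL = +0 — satisfied.
ΔJ = 0, ±1 (not J=0↔0): J: 2 → 3, ΔJ = +1 — satisfied.

the ΔS = 0 rule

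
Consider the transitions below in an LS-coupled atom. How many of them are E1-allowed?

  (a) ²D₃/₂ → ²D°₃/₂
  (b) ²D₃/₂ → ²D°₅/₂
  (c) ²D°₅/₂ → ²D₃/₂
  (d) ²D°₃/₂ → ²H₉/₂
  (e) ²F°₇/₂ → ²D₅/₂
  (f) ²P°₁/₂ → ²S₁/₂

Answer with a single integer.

(a) allowed
(b) allowed
(c) allowed
(d) forbidden (ΔL, ΔJ fail)
(e) allowed
(f) allowed
Total allowed: 5 of 6.

5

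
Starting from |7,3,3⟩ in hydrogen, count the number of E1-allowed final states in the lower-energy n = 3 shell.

1

E1 requires Δl = ±1, so l_f ∈ {2, 4}; with 0 ≤ l_f ≤ n_f−1 = 2, the allowed l_f values are {2}.
For l_f = 2: m_f ∈ {m_i−1, m_i, m_i+1} ∩ [−2, 2] = {2} → 1 state.
Total: 1.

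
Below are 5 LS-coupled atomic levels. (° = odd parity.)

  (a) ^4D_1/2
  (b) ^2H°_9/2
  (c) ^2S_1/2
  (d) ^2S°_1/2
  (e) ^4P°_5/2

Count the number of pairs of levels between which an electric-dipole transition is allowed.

0

(a)–(b): forbidden (ΔS, ΔL, ΔJ).
(a)–(c): forbidden (parity, ΔS, ΔL).
(a)–(d): forbidden (ΔS, ΔL).
(a)–(e): forbidden (ΔJ).
(b)–(c): forbidden (ΔL, ΔJ).
(b)–(d): forbidden (parity, ΔL, ΔJ).
(b)–(e): forbidden (parity, ΔS, ΔL, ΔJ).
(c)–(d): forbidden (ΔL).
(c)–(e): forbidden (ΔS, ΔJ).
(d)–(e): forbidden (parity, ΔS, ΔJ).
Allowed pairs: 0 of 10.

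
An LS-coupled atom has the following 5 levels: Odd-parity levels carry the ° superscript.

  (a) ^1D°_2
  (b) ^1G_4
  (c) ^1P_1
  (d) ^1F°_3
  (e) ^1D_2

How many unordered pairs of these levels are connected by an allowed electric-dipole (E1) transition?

4

(a)–(b): forbidden (ΔL, ΔJ).
(a)–(c): allowed.
(a)–(d): forbidden (parity).
(a)–(e): allowed.
(b)–(c): forbidden (parity, ΔL, ΔJ).
(b)–(d): allowed.
(b)–(e): forbidden (parity, ΔL, ΔJ).
(c)–(d): forbidden (ΔL, ΔJ).
(c)–(e): forbidden (parity).
(d)–(e): allowed.
Allowed pairs: 4 of 10.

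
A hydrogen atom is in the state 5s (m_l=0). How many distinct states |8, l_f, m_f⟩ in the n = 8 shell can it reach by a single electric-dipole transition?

3

E1 requires Δl = ±1, so l_f ∈ {-1, 1}; with 0 ≤ l_f ≤ n_f−1 = 7, the allowed l_f values are {1}.
For l_f = 1: m_f ∈ {m_i−1, m_i, m_i+1} ∩ [−1, 1] = {-1, 0, 1} → 3 states.
Total: 3.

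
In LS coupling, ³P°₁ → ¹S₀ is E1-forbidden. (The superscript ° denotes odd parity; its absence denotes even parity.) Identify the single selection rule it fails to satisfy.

the ΔS = 0 rule

Reading off the term symbols: S 1→0, L 1→0, J 1→0, parity odd→even.
Parity must change: odd → even — ok.
ΔS = 0: S: 1 → 0 — fails.
ΔL = 0, ±1 (not L=0↔0): L: 1 → 0, ΔL = -1 — ok.
ΔJ = 0, ±1 (not J=0↔0): J: 1 → 0, ΔJ = -1 — ok.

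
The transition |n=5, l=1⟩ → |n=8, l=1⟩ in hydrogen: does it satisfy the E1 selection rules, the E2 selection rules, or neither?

E2

Δl = 1 − 1 = +0; l_i + l_f = 2.
E1 (Δl = ±1): not satisfied.
E2 (Δl = 0,±2, l_i+l_f ≥ 2): satisfied.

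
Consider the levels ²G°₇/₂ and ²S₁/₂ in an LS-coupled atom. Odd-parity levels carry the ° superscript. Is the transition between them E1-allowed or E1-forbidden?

Initial level: S=1/2, L=4, J=7/2, parity odd. Final level: S=1/2, L=0, J=1/2, parity even.
Parity must change: odd → even — passes.
ΔS = 0: S: 1/2 → 1/2 — passes.
ΔL = 0, ±1 (not L=0↔0): L: 4 → 0, ΔL = -4 — fails.
ΔJ = 0, ±1 (not J=0↔0): J: 7/2 → 1/2, ΔJ = -3 — fails.
Rule(s) violated: ΔL, ΔJ.

forbidden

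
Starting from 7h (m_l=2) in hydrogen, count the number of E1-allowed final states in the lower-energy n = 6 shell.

E1 requires Δl = ±1, so l_f ∈ {4, 6}; with 0 ≤ l_f ≤ n_f−1 = 5, the allowed l_f values are {4}.
For l_f = 4: m_f ∈ {m_i−1, m_i, m_i+1} ∩ [−4, 4] = {1, 2, 3} → 3 states.
Total: 3.

3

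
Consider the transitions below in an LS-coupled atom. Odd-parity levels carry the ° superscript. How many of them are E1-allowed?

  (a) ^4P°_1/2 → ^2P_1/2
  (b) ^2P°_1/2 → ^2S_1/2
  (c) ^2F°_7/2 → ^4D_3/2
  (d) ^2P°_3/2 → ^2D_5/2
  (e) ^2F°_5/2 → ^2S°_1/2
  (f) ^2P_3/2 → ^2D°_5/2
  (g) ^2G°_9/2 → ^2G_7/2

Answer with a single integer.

(a) forbidden (ΔS fails)
(b) allowed
(c) forbidden (ΔS, ΔJ fail)
(d) allowed
(e) forbidden (parity, ΔL, ΔJ fail)
(f) allowed
(g) allowed
Total allowed: 4 of 7.

4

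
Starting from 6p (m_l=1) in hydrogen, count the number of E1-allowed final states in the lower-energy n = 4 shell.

E1 requires Δl = ±1, so l_f ∈ {0, 2}; with 0 ≤ l_f ≤ n_f−1 = 3, the allowed l_f values are {0, 2}.
For l_f = 0: m_f ∈ {m_i−1, m_i, m_i+1} ∩ [−0, 0] = {0} → 1 state.
For l_f = 2: m_f ∈ {m_i−1, m_i, m_i+1} ∩ [−2, 2] = {0, 1, 2} → 3 states.
Total: 4.

4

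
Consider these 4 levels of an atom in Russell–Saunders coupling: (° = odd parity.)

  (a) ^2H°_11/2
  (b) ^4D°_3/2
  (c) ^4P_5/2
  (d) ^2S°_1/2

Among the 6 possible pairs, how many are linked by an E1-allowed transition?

(a)–(b): forbidden (parity, ΔS, ΔL, ΔJ).
(a)–(c): forbidden (ΔS, ΔL, ΔJ).
(a)–(d): forbidden (parity, ΔL, ΔJ).
(b)–(c): allowed.
(b)–(d): forbidden (parity, ΔS, ΔL).
(c)–(d): forbidden (ΔS, ΔJ).
Allowed pairs: 1 of 6.

1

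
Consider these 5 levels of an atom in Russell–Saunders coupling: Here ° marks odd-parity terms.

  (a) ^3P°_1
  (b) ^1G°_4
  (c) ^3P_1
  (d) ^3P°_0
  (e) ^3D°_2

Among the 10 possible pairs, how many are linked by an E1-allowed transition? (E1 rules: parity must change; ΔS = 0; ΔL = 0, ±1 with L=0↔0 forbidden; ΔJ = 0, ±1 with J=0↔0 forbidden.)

3

(a)–(b): forbidden (parity, ΔS, ΔL, ΔJ).
(a)–(c): allowed.
(a)–(d): forbidden (parity).
(a)–(e): forbidden (parity).
(b)–(c): forbidden (ΔS, ΔL, ΔJ).
(b)–(d): forbidden (parity, ΔS, ΔL, ΔJ).
(b)–(e): forbidden (parity, ΔS, ΔL, ΔJ).
(c)–(d): allowed.
(c)–(e): allowed.
(d)–(e): forbidden (parity, ΔJ).
Allowed pairs: 3 of 10.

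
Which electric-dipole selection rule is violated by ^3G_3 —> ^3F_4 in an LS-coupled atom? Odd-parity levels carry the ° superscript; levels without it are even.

parity

Initial level: S=1, L=4, J=3, parity even. Final level: S=1, L=3, J=4, parity even.
ΔL = 0, ±1 (not L=0↔0): L: 4 → 3, ΔL = -1 — passes.
ΔJ = 0, ±1 (not J=0↔0): J: 3 → 4, ΔJ = +1 — passes.
ΔS = 0: S: 1 → 1 — passes.
Parity must change: even → even — fails.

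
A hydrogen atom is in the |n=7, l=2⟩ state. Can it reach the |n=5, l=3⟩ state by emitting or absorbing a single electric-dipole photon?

Δl = 3 − 2 = +1; the E1 rule Δl = ±1 is passes.
All E1 selection rules are satisfied.

allowed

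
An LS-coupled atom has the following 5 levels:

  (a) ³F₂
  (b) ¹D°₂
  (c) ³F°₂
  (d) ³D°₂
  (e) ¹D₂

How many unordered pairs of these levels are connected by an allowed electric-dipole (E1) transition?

3

(a)–(b): forbidden (ΔS).
(a)–(c): allowed.
(a)–(d): allowed.
(a)–(e): forbidden (parity, ΔS).
(b)–(c): forbidden (parity, ΔS).
(b)–(d): forbidden (parity, ΔS).
(b)–(e): allowed.
(c)–(d): forbidden (parity).
(c)–(e): forbidden (ΔS).
(d)–(e): forbidden (ΔS).
Allowed pairs: 3 of 10.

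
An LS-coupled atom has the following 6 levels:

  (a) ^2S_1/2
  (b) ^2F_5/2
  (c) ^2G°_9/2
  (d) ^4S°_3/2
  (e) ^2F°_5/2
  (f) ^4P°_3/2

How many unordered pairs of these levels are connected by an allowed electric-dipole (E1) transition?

1

(a)–(b): forbidden (parity, ΔL, ΔJ).
(a)–(c): forbidden (ΔL, ΔJ).
(a)–(d): forbidden (ΔS, ΔL).
(a)–(e): forbidden (ΔL, ΔJ).
(a)–(f): forbidden (ΔS).
(b)–(c): forbidden (ΔJ).
(b)–(d): forbidden (ΔS, ΔL).
(b)–(e): allowed.
(b)–(f): forbidden (ΔS, ΔL).
(c)–(d): forbidden (parity, ΔS, ΔL, ΔJ).
(c)–(e): forbidden (parity, ΔJ).
(c)–(f): forbidden (parity, ΔS, ΔL, ΔJ).
(d)–(e): forbidden (parity, ΔS, ΔL).
(d)–(f): forbidden (parity).
(e)–(f): forbidden (parity, ΔS, ΔL).
Allowed pairs: 1 of 15.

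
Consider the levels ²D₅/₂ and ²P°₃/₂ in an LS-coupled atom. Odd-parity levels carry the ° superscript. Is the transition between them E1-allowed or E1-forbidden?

ΔS = 0: S: 1/2 → 1/2 — satisfied.
Parity must change: even → odd — satisfied.
ΔL = 0, ±1 (not L=0↔0): L: 2 → 1, ΔL = -1 — satisfied.
ΔJ = 0, ±1 (not J=0↔0): J: 5/2 → 3/2, ΔJ = -1 — satisfied.
All four E1 rules are satisfied.

allowed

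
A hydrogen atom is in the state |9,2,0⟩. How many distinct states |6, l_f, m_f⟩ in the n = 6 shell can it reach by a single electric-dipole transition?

E1 requires Δl = ±1, so l_f ∈ {1, 3}; with 0 ≤ l_f ≤ n_f−1 = 5, the allowed l_f values are {1, 3}.
For l_f = 1: m_f ∈ {m_i−1, m_i, m_i+1} ∩ [−1, 1] = {-1, 0, 1} → 3 states.
For l_f = 3: m_f ∈ {m_i−1, m_i, m_i+1} ∩ [−3, 3] = {-1, 0, 1} → 3 states.
Total: 6.

6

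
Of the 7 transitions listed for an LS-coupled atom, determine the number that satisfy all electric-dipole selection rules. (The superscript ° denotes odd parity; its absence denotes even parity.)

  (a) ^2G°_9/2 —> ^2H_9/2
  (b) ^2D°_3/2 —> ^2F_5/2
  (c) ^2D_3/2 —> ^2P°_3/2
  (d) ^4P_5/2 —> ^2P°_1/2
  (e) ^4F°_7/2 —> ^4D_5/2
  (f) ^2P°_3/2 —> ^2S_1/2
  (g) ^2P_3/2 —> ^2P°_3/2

(a) allowed
(b) allowed
(c) allowed
(d) forbidden (ΔS, ΔJ fail)
(e) allowed
(f) allowed
(g) allowed
Total allowed: 6 of 7.

6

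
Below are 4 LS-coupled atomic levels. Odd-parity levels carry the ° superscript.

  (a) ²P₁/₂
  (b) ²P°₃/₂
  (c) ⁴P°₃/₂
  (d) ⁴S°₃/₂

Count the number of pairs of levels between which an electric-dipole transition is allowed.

(a)–(b): allowed.
(a)–(c): forbidden (ΔS).
(a)–(d): forbidden (ΔS).
(b)–(c): forbidden (parity, ΔS).
(b)–(d): forbidden (parity, ΔS).
(c)–(d): forbidden (parity).
Allowed pairs: 1 of 6.

1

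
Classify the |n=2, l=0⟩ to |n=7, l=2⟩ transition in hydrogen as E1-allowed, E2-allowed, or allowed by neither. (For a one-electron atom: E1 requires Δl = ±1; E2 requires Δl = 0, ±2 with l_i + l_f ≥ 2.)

E2

Δl = 2 − 0 = +2; l_i + l_f = 2.
E1 (Δl = ±1): not satisfied.
E2 (Δl = 0,±2, l_i+l_f ≥ 2): satisfied.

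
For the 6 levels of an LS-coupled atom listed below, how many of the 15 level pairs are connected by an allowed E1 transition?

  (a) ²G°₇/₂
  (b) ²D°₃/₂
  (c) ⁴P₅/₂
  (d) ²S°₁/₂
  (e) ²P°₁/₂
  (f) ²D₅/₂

1

(a)–(b): forbidden (parity, ΔL, ΔJ).
(a)–(c): forbidden (ΔS, ΔL).
(a)–(d): forbidden (parity, ΔL, ΔJ).
(a)–(e): forbidden (parity, ΔL, ΔJ).
(a)–(f): forbidden (ΔL).
(b)–(c): forbidden (ΔS).
(b)–(d): forbidden (parity, ΔL).
(b)–(e): forbidden (parity).
(b)–(f): allowed.
(c)–(d): forbidden (ΔS, ΔJ).
(c)–(e): forbidden (ΔS, ΔJ).
(c)–(f): forbidden (parity, ΔS).
(d)–(e): forbidden (parity).
(d)–(f): forbidden (ΔL, ΔJ).
(e)–(f): forbidden (ΔJ).
Allowed pairs: 1 of 15.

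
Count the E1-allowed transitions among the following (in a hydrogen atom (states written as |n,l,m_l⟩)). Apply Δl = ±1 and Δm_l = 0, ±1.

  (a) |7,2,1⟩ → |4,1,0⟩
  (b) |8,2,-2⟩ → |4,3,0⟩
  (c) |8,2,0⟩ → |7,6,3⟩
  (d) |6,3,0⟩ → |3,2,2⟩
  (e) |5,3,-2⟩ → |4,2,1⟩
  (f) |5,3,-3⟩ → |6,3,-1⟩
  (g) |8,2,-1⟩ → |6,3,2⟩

1

(a) allowed
(b) forbidden — Δm_l = +2 (E1 requires Δm_l = 0, ±1)
(c) forbidden — Δl = +4 (E1 requires Δl = ±1); Δm_l = +3 (E1 requires Δm_l = 0, ±1)
(d) forbidden — Δm_l = +2 (E1 requires Δm_l = 0, ±1)
(e) forbidden — Δm_l = +3 (E1 requires Δm_l = 0, ±1)
(f) forbidden — Δl = +0 (E1 requires Δl = ±1); Δm_l = +2 (E1 requires Δm_l = 0, ±1)
(g) forbidden — Δm_l = +3 (E1 requires Δm_l = 0, ±1)
Total allowed: 1 of 7.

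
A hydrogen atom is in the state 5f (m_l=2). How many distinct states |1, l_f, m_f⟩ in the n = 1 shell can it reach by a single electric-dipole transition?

0

E1 requires l_f ∈ {2, 4}, but neither lies in [0, 0], so no final state is reachable.
Total: 0.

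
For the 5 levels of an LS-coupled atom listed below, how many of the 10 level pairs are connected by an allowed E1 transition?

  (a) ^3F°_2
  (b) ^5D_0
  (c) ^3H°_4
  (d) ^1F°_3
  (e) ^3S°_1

(a)–(b): forbidden (ΔS, ΔJ).
(a)–(c): forbidden (parity, ΔL, ΔJ).
(a)–(d): forbidden (parity, ΔS).
(a)–(e): forbidden (parity, ΔL).
(b)–(c): forbidden (ΔS, ΔL, ΔJ).
(b)–(d): forbidden (ΔS, ΔJ).
(b)–(e): forbidden (ΔS, ΔL).
(c)–(d): forbidden (parity, ΔS, ΔL).
(c)–(e): forbidden (parity, ΔL, ΔJ).
(d)–(e): forbidden (parity, ΔS, ΔL, ΔJ).
Allowed pairs: 0 of 10.

0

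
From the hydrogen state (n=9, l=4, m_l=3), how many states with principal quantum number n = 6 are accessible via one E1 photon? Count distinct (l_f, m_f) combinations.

5

E1 requires Δl = ±1, so l_f ∈ {3, 5}; with 0 ≤ l_f ≤ n_f−1 = 5, the allowed l_f values are {3, 5}.
For l_f = 3: m_f ∈ {m_i−1, m_i, m_i+1} ∩ [−3, 3] = {2, 3} → 2 states.
For l_f = 5: m_f ∈ {m_i−1, m_i, m_i+1} ∩ [−5, 5] = {2, 3, 4} → 3 states.
Total: 5.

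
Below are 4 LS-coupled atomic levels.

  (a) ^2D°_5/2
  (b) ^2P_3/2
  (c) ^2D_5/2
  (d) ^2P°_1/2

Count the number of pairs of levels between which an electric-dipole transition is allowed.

3

(a)–(b): allowed.
(a)–(c): allowed.
(a)–(d): forbidden (parity, ΔJ).
(b)–(c): forbidden (parity).
(b)–(d): allowed.
(c)–(d): forbidden (ΔJ).
Allowed pairs: 3 of 6.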